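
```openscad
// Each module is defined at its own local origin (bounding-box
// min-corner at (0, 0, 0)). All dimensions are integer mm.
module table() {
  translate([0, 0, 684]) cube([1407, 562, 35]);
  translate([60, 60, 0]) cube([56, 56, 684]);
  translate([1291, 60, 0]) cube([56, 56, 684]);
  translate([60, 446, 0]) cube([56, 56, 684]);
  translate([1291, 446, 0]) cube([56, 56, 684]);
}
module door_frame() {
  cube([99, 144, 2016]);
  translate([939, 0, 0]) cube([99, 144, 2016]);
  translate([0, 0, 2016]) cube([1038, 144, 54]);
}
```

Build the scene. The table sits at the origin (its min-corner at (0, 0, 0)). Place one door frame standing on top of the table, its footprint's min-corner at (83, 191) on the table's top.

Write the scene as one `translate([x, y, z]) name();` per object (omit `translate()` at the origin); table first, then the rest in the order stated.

table();
translate([83, 191, 719]) door_frame();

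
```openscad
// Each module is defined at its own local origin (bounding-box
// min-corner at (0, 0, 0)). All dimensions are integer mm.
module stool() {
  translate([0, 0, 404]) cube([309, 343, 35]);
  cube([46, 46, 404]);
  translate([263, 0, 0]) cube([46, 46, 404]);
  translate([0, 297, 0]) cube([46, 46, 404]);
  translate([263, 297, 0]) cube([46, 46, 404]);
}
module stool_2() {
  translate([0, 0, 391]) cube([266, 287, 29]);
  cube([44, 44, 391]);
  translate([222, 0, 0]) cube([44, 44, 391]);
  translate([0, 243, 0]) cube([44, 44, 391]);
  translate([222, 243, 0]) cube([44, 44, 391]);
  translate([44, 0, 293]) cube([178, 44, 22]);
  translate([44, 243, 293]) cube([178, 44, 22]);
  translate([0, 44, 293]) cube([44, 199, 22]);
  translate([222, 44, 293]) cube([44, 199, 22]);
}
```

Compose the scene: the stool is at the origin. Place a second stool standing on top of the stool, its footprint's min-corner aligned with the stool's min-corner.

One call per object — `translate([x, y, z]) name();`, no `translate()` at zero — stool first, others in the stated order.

stool();
translate([0, 0, 439]) stool_2();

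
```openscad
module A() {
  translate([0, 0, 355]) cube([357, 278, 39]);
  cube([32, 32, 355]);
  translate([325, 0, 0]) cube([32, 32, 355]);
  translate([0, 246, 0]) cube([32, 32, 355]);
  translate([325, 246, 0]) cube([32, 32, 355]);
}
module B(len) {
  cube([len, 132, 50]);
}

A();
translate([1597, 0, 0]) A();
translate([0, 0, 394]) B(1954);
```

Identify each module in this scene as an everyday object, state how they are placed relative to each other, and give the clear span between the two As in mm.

A is a stool. B is a beam. A beam spans the tops of two stools. The clear span between the two stools is 1240 mm.

Second stool starts at x = 1597; first ends at x = 357; clear span = 1597 − 357 = 1240 mm.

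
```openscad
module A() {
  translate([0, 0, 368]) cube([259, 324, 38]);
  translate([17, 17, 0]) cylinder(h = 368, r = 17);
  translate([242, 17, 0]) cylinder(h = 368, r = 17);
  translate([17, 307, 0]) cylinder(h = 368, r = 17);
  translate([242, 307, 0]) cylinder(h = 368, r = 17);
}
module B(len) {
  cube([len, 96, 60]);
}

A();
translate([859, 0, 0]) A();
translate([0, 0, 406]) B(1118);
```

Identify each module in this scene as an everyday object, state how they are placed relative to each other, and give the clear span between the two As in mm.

A is a stool. B is a beam. A beam spans the tops of two stools. The clear span between the two stools is 600 mm.

Second stool starts at x = 859; first ends at x = 259; clear span = 859 − 259 = 600 mm.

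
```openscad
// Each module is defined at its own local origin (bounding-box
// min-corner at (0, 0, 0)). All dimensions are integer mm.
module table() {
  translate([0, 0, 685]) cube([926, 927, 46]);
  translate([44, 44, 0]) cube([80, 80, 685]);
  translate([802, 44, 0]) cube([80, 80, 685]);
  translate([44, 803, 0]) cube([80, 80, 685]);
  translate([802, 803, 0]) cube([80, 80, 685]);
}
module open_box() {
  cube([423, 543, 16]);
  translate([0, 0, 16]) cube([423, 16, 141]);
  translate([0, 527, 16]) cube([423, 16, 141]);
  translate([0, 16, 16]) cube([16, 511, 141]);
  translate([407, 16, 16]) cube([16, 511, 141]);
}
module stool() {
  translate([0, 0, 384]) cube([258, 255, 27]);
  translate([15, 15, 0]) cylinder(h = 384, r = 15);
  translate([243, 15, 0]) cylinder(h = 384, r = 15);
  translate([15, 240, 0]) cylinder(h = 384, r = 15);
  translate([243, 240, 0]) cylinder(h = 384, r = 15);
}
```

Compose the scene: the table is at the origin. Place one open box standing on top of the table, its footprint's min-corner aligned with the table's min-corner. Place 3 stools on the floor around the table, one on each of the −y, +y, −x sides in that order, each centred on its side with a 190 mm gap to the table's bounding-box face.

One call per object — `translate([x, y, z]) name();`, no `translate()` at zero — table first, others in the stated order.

table();
translate([0, 0, 731]) open_box();
translate([334, -445, 0]) stool();
translate([334, 1117, 0]) stool();
translate([-448, 336, 0]) stool();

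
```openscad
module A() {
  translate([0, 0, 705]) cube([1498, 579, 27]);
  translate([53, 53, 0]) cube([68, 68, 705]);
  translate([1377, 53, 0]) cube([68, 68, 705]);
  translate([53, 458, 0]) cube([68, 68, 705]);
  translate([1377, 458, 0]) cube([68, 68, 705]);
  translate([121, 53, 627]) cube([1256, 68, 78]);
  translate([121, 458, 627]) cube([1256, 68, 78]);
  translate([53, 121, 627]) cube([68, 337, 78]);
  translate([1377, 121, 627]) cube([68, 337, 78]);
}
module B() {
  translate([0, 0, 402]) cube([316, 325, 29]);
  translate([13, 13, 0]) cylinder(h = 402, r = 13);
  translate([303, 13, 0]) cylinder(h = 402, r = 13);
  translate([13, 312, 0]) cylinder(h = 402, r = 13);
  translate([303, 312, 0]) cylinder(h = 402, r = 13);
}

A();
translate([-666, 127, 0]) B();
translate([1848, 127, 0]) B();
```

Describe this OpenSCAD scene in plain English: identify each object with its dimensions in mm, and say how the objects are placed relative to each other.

A is a table with a 1498×579 mm rectangular top, 27 mm thick, top surface at z = 732 mm, supported by four 68×68 mm square legs, each inset 53 mm from the nearest pair of top edges, running from the floor. Four apron rails, 68 mm thick and 78 mm tall, run between adjacent legs with their top edges flush with the underside of the top and their outer faces flush with the legs' outer faces.

B is a simple wooden stool: a rectangular seat 316 mm (x) by 325 mm (y), 29 mm thick, top face at z = 431 mm, on four round legs, each 26 mm in diameter. The legs rest on z = 0, each leg's axis is inset half a diameter from the nearest pair of seat edges (so the leg's bounding box is flush with the corner).

Two stools sit around the table at the −x, +x sides.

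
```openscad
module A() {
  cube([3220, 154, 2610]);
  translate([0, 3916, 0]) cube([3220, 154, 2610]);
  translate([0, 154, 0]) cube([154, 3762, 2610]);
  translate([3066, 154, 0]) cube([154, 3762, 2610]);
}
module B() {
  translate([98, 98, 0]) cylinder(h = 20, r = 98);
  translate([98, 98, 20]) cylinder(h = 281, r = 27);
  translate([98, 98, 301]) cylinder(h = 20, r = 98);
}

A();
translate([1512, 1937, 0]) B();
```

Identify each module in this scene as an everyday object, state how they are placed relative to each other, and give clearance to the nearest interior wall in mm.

A is a house frame. B is a spool. The spool sits inside the house frame, centred. The clearance to the nearest interior wall is 1358 mm.

Clearances: x = 1358, y = 1783; minimum 1358 mm.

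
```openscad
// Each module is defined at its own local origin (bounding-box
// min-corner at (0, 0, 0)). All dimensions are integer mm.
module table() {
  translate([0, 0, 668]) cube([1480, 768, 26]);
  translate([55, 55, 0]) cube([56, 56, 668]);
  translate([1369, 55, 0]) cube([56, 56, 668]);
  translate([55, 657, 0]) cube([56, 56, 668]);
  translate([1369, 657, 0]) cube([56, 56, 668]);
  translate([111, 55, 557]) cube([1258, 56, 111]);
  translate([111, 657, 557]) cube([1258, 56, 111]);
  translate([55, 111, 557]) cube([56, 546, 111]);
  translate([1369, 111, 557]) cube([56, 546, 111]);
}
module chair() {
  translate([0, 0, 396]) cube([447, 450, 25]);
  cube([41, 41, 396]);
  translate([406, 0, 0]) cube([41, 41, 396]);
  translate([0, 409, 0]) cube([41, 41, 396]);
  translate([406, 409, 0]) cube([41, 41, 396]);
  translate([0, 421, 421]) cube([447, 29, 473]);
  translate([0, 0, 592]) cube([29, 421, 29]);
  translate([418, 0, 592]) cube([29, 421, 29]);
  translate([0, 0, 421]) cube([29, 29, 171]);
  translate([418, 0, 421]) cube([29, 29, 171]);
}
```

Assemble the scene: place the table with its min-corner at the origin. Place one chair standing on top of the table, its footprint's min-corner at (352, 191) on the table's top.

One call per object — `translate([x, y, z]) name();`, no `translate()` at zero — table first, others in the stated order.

table();
translate([352, 191, 694]) chair();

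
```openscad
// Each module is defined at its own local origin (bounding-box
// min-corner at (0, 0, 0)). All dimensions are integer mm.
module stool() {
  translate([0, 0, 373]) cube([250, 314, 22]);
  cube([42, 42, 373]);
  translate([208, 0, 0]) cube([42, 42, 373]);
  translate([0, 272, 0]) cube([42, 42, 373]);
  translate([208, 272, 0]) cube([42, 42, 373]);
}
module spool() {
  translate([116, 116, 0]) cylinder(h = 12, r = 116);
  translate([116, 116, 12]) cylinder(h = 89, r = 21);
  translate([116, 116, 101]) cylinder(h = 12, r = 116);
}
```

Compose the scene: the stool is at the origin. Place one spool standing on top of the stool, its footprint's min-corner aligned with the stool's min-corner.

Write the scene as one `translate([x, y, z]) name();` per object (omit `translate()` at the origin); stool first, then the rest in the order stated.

stool();
translate([0, 0, 395]) spool();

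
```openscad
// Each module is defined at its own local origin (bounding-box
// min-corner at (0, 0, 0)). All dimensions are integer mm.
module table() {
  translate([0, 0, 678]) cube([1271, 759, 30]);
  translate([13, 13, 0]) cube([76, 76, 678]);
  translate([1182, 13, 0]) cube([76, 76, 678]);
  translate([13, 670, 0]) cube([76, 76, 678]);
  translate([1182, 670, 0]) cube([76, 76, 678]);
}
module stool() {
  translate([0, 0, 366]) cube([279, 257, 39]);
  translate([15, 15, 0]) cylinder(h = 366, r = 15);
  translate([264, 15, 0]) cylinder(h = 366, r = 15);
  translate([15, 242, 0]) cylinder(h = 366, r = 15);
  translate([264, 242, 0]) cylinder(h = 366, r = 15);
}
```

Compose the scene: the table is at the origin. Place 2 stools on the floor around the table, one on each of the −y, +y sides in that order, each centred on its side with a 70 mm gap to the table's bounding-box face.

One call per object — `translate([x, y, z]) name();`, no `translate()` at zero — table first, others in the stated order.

table();
translate([496, -327, 0]) stool();
translate([496, 829, 0]) stool();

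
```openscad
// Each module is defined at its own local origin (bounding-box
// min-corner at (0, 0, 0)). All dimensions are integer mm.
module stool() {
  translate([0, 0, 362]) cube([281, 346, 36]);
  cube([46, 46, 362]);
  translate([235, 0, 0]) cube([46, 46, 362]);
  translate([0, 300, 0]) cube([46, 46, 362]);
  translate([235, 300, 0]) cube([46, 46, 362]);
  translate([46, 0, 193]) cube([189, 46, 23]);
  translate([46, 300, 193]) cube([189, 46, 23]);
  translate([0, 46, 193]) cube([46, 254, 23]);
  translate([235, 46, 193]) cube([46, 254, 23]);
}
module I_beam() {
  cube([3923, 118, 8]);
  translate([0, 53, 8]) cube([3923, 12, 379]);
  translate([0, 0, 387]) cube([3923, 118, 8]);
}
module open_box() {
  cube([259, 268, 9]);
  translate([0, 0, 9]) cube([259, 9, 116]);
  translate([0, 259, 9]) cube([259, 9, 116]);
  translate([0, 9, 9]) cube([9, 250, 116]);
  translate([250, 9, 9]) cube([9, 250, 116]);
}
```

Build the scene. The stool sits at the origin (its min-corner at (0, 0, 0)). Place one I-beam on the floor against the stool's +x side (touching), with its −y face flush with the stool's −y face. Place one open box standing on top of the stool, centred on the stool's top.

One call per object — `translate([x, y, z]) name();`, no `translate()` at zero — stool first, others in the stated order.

stool();
translate([281, 0, 0]) I_beam();
translate([11, 39, 398]) open_box();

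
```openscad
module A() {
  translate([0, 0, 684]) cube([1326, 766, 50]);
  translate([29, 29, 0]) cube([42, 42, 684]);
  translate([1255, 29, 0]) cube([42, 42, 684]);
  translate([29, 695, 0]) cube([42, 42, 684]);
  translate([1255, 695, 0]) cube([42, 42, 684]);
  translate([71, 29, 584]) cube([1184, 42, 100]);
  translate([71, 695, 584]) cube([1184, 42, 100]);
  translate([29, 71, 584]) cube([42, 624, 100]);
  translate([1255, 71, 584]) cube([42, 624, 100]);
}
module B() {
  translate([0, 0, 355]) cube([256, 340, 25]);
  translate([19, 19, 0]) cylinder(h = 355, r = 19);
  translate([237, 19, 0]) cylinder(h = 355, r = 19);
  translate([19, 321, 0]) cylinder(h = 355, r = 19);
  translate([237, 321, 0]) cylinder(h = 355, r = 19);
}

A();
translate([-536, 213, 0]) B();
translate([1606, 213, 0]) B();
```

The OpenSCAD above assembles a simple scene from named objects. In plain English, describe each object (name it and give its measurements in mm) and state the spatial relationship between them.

A is a table with a 1326×766 mm rectangular top, 50 mm thick, top surface at z = 734 mm, supported by four 42×42 mm square legs, each inset 29 mm from the nearest pair of top edges, running from the floor. Four apron rails, 42 mm thick and 100 mm tall, run between adjacent legs with their top edges flush with the underside of the top and their outer faces flush with the legs' outer faces.

B is a four-legged stool. The seat is 256×340 mm, 25 mm thick, top at z = 380 mm. It stands on four round legs, each 38 mm in diameter, from z = 0 to the seat underside, each leg's axis is inset half a diameter from the nearest pair of seat edges (so the leg's bounding box is flush with the corner).

Two stools sit around the table at the −x, +x sides.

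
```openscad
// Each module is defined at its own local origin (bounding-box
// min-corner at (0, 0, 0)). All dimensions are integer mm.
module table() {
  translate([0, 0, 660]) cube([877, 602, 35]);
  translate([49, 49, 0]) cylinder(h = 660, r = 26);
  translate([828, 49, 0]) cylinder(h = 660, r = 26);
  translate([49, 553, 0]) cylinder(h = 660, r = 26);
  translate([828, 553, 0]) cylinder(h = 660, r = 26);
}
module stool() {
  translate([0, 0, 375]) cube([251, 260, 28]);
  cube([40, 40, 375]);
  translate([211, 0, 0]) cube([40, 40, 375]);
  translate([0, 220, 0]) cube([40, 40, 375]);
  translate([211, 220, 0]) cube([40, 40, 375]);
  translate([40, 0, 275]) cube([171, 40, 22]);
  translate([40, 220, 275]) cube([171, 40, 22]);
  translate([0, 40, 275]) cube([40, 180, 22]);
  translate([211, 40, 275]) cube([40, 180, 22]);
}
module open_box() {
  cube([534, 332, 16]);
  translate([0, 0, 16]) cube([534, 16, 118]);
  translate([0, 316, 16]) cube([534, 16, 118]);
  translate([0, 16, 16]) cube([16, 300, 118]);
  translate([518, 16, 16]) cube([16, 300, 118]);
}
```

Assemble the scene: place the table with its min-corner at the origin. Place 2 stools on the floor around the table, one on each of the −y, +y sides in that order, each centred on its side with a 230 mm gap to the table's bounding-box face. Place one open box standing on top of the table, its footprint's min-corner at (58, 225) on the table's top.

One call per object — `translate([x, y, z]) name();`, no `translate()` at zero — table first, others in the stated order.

table();
translate([313, -490, 0]) stool();
translate([313, 832, 0]) stool();
translate([58, 225, 695]) open_box();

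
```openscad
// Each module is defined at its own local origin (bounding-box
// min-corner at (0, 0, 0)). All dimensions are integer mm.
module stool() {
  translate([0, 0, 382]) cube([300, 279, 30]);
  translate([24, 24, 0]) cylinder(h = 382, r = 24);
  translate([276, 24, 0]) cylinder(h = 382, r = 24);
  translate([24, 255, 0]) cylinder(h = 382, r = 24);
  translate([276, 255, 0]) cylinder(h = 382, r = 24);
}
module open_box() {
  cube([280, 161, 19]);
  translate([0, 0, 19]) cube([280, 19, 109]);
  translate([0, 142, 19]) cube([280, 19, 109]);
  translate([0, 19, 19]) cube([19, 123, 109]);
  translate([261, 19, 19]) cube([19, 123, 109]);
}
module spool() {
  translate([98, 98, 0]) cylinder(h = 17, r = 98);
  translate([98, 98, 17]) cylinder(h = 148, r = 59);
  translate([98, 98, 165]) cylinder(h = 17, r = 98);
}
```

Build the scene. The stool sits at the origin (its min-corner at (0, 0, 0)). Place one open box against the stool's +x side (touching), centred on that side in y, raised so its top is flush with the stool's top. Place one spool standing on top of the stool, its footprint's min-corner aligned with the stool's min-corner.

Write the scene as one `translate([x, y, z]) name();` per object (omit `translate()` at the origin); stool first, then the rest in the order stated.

stool();
translate([300, 59, 284]) open_box();
translate([0, 0, 412]) spool();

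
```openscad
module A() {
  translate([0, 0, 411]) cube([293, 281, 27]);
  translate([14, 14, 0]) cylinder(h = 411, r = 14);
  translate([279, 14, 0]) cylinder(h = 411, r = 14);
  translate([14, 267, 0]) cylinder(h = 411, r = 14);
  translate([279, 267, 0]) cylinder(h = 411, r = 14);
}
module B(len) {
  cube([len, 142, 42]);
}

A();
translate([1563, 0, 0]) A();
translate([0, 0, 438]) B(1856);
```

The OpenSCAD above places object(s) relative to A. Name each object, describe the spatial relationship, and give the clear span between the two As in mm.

A is a stool. B is a beam. A beam spans the tops of two stools. The clear span between the two stools is 1270 mm.

Second stool starts at x = 1563; first ends at x = 293; clear span = 1563 − 293 = 1270 mm.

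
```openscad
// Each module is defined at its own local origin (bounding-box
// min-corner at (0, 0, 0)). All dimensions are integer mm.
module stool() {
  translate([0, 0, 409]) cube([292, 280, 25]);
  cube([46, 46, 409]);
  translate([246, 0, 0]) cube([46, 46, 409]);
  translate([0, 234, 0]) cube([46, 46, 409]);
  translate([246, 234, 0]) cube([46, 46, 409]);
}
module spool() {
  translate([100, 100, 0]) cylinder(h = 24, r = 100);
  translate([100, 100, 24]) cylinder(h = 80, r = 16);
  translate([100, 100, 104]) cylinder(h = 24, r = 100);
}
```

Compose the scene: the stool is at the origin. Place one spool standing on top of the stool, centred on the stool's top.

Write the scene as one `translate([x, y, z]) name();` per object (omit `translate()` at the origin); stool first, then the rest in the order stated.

stool();
translate([46, 40, 434]) spool();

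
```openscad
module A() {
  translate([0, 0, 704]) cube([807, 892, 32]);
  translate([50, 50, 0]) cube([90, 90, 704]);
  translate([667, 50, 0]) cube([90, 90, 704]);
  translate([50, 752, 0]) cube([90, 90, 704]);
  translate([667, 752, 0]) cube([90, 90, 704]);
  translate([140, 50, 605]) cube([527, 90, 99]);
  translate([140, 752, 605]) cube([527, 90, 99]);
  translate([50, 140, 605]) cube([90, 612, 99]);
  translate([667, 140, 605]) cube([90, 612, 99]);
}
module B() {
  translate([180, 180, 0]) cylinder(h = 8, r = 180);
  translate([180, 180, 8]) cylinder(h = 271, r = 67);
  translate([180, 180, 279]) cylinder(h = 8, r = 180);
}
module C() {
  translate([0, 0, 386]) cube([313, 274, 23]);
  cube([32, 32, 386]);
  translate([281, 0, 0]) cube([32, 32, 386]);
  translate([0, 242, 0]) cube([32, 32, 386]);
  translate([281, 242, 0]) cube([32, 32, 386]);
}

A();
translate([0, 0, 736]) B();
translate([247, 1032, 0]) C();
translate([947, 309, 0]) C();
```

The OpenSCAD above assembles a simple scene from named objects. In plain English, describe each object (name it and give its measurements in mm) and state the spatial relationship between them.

A is a rectangular dining table. The top is 807×892×32 mm with its upper surface at z = 736 mm. It stands on four 90×90 mm square legs, each inset 50 mm from the nearest pair of top edges, running from the floor to the underside of the top. Four apron rails, 90 mm thick and 99 mm tall, run between adjacent legs with their top edges flush with the underside of the top and their outer faces flush with the legs' outer faces.

B is a spool: two coaxial disc flanges of radius 180 mm and thickness 8 mm, joined by a core cylinder of radius 67 mm and height 271 mm. The lower flange rests on z = 0 and the three cylinders share a vertical axis.

C is a four-legged stool. The seat is 313×274 mm, 23 mm thick, top at z = 409 mm. It stands on four square legs, each 32×32 mm in cross-section, from z = 0 to the seat underside, each flush with a corner of the seat.

The spool is on top of the table. Two stools sit around the table at the +y, +x sides.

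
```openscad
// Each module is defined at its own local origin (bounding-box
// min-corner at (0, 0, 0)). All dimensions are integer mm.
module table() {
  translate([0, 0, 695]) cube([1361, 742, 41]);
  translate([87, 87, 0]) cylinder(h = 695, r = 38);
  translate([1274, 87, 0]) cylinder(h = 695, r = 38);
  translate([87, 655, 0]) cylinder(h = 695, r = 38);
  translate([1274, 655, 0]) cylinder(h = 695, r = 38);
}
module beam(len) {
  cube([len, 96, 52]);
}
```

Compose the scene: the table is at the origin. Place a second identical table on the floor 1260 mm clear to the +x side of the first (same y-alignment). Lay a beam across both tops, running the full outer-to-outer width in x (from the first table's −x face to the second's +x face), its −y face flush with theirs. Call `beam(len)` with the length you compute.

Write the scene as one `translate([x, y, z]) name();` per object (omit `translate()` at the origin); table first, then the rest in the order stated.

table();
translate([2621, 0, 0]) table();
translate([0, 0, 736]) beam(3982);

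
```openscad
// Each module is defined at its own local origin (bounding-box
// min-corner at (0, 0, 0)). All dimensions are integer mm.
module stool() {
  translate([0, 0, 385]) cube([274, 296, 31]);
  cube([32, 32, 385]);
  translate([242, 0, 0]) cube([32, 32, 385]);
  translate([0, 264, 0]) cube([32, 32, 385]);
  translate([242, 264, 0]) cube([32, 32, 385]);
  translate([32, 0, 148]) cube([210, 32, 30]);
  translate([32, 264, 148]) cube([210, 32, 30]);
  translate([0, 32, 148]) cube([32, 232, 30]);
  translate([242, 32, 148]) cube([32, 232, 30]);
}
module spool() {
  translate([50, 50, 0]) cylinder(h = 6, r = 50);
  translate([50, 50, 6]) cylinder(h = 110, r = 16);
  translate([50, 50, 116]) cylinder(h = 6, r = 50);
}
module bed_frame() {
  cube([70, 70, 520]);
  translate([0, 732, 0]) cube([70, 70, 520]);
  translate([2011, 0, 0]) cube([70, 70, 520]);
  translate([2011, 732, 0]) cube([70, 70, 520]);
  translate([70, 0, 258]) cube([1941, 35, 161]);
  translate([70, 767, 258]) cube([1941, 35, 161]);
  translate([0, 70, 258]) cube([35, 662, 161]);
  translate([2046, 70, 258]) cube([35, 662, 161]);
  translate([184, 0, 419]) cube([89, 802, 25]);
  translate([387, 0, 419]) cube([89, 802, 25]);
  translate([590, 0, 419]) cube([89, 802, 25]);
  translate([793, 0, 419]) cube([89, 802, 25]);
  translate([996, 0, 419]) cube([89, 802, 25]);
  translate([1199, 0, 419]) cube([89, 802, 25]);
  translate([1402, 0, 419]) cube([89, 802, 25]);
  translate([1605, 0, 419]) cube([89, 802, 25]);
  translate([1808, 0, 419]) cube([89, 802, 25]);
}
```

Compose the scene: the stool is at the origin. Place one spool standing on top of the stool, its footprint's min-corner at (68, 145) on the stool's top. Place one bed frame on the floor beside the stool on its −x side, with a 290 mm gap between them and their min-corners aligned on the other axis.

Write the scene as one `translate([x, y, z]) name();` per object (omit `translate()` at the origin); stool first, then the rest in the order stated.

stool();
translate([68, 145, 416]) spool();
translate([-2371, 0, 0]) bed_frame();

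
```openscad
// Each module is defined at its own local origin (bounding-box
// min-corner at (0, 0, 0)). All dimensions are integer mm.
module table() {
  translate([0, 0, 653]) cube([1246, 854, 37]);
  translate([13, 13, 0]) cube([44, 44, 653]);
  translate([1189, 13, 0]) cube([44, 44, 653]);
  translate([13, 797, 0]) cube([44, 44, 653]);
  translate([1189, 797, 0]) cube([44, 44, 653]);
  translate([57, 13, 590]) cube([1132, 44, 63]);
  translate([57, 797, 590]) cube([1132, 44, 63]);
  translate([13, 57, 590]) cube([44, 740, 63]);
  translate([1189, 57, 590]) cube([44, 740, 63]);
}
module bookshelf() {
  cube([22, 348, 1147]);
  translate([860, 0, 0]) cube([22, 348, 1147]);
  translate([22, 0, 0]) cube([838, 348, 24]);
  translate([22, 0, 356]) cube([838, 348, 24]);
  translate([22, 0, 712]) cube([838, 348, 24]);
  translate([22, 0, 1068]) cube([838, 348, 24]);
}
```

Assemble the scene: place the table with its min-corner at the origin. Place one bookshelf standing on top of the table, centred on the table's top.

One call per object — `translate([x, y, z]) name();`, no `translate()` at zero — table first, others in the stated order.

table();
translate([182, 253, 690]) bookshelf();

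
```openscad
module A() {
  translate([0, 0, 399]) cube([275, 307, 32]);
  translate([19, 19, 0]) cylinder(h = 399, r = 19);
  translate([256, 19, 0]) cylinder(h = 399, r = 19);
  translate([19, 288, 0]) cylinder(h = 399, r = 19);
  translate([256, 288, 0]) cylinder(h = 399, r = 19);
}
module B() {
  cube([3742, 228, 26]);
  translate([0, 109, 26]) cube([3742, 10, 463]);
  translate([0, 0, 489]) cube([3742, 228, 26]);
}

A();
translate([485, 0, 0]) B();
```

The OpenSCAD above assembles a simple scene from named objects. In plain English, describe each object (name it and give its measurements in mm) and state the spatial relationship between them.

A is a four-legged stool. The seat is 275×307 mm, 32 mm thick, top at z = 431 mm. It stands on four round legs, each 38 mm in diameter, from z = 0 to the seat underside, each leg's axis is inset half a diameter from the nearest pair of seat edges (so the leg's bounding box is flush with the corner).

B is an I-beam lying along x, 3742 mm long. Overall section height 515 mm. Two flanges 228 mm wide (y) and 26 mm thick, one on the floor and one at the top; a web 10 mm thick runs between them, centred on the flange width.

The I-beam is on the floor beside the stool on its +x side.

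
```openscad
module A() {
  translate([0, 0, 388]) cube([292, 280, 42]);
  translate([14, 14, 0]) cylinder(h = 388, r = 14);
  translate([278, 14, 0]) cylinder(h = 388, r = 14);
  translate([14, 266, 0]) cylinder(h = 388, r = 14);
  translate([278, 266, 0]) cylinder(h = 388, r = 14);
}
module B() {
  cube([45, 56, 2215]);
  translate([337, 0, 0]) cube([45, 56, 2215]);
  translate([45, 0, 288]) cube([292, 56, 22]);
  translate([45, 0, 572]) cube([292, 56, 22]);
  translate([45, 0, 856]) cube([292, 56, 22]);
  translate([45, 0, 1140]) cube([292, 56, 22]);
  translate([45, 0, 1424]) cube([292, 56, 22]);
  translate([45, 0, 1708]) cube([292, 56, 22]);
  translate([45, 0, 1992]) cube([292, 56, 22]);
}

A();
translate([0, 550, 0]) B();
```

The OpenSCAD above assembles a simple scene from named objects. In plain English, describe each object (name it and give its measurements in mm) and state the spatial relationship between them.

A is a four-legged stool. The seat is a 292×280×42 mm slab whose top surface is at z = 430 mm; four round legs, each 28 mm in diameter, run from the floor (z = 0) to the underside of the seat, each leg's axis is inset half a diameter from the nearest pair of seat edges (so the leg's bounding box is flush with the corner).

B is a straight ladder. Two 45×56 mm vertical rails, 2215 mm tall, stand 382 mm apart (outside-to-outside) with their front faces coplanar on the −y side. 7 rungs, each 56 mm deep and 22 mm tall, span between the inner faces of the rails, front faces flush with the rails. The lowest rung's underside is at z = 288 mm and rungs are spaced 284 mm apart (underside to underside).

The ladder is on the floor beside the stool on its +y side.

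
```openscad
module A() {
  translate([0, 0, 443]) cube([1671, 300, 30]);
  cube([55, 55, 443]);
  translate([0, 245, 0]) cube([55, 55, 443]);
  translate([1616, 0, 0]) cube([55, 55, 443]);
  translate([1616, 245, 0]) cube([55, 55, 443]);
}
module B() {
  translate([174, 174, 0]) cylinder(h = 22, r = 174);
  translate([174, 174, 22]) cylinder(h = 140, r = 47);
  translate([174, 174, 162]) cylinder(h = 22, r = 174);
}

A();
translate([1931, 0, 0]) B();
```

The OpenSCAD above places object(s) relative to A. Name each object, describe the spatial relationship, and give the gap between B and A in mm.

The spool's nearest face is 260 mm from the bench's +x face.

A is a bench. B is a spool. The spool is on the floor beside the bench on its +x side. The gap between the spool and the bench is 260 mm.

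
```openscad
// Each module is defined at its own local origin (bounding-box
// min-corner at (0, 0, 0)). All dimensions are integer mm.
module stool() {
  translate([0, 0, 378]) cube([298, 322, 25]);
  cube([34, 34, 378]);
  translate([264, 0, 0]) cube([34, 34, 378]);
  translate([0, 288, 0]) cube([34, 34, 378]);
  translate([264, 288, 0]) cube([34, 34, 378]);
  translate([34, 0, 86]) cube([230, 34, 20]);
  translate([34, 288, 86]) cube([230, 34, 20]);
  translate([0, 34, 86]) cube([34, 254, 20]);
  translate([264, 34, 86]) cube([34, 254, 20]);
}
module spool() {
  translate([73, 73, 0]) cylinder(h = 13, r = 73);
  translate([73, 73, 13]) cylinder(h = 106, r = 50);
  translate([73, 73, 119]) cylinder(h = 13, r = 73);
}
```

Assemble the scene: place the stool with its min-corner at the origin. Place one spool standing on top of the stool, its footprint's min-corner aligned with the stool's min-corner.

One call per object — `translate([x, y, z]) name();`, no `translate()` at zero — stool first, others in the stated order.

stool();
translate([0, 0, 403]) spool();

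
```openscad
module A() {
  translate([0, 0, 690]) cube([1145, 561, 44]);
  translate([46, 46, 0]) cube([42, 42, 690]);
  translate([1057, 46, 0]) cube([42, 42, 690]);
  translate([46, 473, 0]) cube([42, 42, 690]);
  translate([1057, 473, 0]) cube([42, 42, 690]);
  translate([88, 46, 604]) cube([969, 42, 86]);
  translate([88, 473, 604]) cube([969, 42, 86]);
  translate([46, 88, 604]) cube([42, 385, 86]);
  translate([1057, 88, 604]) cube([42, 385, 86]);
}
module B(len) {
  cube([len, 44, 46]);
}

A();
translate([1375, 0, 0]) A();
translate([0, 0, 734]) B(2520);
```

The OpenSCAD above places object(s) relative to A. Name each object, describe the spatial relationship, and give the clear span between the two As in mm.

A is a table. B is a beam. A beam spans the tops of two tables. The clear span between the two tables is 230 mm.

Second table starts at x = 1375; first ends at x = 1145; clear span = 1375 − 1145 = 230 mm.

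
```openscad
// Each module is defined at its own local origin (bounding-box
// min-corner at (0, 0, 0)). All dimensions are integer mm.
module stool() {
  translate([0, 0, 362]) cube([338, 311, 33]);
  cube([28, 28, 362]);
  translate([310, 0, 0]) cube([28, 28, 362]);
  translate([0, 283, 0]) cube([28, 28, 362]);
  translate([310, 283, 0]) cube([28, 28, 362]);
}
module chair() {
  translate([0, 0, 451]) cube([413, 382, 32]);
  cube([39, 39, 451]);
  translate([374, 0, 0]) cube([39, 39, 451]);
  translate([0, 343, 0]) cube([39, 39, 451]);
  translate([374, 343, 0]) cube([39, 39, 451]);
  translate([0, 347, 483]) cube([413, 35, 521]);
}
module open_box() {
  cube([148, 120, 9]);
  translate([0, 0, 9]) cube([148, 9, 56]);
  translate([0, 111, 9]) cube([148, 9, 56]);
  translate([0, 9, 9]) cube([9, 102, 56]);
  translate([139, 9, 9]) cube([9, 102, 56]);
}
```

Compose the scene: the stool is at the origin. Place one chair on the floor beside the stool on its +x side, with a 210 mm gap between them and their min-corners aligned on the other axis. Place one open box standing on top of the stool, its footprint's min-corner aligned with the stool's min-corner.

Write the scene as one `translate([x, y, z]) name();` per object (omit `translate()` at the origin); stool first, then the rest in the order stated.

stool();
translate([548, 0, 0]) chair();
translate([0, 0, 395]) open_box();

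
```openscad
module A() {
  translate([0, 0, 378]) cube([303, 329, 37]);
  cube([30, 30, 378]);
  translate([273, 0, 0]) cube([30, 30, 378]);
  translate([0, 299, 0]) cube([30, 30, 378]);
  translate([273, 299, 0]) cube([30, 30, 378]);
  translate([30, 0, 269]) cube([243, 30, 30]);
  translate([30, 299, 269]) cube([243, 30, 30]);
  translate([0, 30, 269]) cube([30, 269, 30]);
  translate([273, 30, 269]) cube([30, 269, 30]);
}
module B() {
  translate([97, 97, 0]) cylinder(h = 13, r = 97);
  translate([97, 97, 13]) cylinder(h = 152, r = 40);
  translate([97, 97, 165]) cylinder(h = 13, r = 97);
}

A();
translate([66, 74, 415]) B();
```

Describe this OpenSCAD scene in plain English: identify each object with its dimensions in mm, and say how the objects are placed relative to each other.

A is a four-legged stool. The seat is a 303×329×37 mm slab whose top surface is at z = 415 mm; four square legs, each 30×30 mm in cross-section, run from the floor (z = 0) to the underside of the seat, each flush with a corner of the seat. Four stretchers, 30 mm wide and 30 mm tall, connect adjacent legs with their undersides at z = 269 mm, each running between the inner faces of the legs it joins and aligned with the legs' outer faces on the other axis.

B is a spool: two coaxial disc flanges of radius 97 mm and thickness 13 mm, joined by a core cylinder of radius 40 mm and height 152 mm. The lower flange rests on z = 0 and the three cylinders share a vertical axis.

The spool is on top of the stool.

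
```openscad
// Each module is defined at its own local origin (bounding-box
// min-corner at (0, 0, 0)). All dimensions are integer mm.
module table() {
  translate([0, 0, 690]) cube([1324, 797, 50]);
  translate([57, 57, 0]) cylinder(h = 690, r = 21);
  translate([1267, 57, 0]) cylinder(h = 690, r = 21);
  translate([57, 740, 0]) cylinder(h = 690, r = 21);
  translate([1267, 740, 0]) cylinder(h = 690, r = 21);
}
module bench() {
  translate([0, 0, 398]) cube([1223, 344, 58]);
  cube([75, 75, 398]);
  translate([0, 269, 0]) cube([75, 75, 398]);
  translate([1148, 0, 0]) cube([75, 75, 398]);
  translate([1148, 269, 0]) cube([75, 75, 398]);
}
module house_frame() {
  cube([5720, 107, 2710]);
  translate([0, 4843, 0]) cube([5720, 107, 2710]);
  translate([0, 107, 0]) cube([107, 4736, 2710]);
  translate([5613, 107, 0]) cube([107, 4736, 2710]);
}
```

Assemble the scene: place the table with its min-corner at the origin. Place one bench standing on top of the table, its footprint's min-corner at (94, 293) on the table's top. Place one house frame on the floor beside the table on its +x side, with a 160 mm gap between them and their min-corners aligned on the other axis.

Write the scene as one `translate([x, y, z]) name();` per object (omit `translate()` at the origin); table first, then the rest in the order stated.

table();
translate([94, 293, 740]) bench();
translate([1484, 0, 0]) house_frame();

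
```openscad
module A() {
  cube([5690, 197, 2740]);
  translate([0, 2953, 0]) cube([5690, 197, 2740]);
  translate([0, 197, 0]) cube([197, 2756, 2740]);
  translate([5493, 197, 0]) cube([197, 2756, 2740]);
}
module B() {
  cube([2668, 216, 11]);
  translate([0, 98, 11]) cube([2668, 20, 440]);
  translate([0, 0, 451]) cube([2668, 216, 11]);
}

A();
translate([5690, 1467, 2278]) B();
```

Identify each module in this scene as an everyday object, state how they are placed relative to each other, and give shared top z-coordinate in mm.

Both tops at z = 2740 mm.

A is a house frame. B is an I-beam. The I-beam is beside the house frame with their tops flush at z = 2740. The shared top z-coordinate is 2740 mm.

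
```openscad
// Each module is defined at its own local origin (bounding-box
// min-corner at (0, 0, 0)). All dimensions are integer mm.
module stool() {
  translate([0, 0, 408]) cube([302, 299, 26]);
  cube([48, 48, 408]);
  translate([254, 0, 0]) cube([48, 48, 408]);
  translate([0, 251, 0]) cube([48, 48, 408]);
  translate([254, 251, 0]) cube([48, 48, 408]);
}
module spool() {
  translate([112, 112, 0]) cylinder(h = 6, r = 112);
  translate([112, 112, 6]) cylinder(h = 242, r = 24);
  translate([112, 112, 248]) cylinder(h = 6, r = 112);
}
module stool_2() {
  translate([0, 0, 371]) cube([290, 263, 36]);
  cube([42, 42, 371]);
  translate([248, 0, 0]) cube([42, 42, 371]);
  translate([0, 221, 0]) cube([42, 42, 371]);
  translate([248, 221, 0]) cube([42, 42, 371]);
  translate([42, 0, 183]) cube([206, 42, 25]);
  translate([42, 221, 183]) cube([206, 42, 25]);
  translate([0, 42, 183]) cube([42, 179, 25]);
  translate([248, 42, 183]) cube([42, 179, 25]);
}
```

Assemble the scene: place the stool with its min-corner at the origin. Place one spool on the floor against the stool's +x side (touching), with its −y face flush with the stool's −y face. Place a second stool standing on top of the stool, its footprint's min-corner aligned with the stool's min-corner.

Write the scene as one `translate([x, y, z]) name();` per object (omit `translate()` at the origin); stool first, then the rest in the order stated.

stool();
translate([302, 0, 0]) spool();
translate([0, 0, 434]) stool_2();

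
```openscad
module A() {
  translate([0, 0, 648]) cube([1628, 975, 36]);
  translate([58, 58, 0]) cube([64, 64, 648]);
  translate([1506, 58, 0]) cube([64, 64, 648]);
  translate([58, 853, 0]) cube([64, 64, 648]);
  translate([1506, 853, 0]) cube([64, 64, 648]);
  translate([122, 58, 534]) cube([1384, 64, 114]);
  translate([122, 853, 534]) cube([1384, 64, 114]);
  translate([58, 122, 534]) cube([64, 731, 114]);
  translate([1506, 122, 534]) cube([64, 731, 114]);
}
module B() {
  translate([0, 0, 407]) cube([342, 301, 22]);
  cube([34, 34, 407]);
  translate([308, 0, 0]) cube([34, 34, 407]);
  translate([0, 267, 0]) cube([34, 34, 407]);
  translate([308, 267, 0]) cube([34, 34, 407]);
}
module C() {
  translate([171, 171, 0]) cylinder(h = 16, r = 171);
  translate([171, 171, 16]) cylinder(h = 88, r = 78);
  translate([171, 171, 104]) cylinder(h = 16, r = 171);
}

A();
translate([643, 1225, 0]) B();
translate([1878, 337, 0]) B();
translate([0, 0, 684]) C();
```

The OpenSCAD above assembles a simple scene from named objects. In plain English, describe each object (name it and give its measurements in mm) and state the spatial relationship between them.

A is a rectangular dining table. The top is 1628×975×36 mm with its upper surface at z = 684 mm. It stands on four 64×64 mm square legs, each inset 58 mm from the nearest pair of top edges, running from the floor to the underside of the top. Four apron rails, 64 mm thick and 114 mm tall, run between adjacent legs with their top edges flush with the underside of the top and their outer faces flush with the legs' outer faces.

B is a four-legged stool. The seat is 342×301 mm, 22 mm thick, top at z = 429 mm. It stands on four square legs, each 34×34 mm in cross-section, from z = 0 to the seat underside, each flush with a corner of the seat.

C is a spool: two coaxial disc flanges of radius 171 mm and thickness 16 mm, joined by a core cylinder of radius 78 mm and height 88 mm. The lower flange rests on z = 0 and the three cylinders share a vertical axis.

Two stools sit around the table at the +y, +x sides. The spool is on top of the table.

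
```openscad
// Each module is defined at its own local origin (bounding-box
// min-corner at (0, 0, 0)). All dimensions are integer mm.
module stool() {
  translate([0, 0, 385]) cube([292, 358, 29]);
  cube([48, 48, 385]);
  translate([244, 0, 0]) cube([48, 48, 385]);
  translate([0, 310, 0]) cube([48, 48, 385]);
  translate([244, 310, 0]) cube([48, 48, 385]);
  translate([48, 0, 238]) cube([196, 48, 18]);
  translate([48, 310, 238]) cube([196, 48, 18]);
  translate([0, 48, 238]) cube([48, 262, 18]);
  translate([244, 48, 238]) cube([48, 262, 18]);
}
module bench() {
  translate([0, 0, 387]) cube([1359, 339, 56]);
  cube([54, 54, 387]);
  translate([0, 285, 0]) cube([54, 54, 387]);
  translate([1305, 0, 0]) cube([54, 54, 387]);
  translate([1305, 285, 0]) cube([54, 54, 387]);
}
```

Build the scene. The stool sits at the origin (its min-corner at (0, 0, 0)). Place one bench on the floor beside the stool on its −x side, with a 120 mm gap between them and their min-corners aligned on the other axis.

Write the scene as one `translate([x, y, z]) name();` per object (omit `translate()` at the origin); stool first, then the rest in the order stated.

stool();
translate([-1479, 0, 0]) bench();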